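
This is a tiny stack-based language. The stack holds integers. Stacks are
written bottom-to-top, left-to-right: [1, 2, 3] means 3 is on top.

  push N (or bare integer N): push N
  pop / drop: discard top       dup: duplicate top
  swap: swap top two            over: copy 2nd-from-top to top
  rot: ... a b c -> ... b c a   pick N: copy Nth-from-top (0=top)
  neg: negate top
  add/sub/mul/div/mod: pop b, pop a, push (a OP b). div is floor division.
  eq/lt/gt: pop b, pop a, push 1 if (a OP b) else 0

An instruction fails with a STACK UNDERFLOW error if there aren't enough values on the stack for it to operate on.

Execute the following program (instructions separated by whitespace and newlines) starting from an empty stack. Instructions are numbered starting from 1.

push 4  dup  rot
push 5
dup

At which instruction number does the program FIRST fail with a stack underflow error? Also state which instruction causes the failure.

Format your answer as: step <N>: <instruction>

Step 1 ('push 4'): stack = [4], depth = 1
Step 2 ('dup'): stack = [4, 4], depth = 2
Step 3 ('rot'): needs 3 value(s) but depth is 2 — STACK UNDERFLOW

Answer: step 3: rot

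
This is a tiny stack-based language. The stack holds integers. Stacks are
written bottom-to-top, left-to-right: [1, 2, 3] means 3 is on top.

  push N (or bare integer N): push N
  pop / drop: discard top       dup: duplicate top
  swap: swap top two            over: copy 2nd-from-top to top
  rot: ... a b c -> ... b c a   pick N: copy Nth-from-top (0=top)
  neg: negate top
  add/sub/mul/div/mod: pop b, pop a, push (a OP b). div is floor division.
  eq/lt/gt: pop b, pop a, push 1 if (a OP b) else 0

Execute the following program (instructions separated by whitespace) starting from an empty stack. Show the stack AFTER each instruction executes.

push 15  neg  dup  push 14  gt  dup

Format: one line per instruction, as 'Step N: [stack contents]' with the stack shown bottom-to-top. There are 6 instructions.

Step 1: [15]
Step 2: [-15]
Step 3: [-15, -15]
Step 4: [-15, -15, 14]
Step 5: [-15, 0]
Step 6: [-15, 0, 0]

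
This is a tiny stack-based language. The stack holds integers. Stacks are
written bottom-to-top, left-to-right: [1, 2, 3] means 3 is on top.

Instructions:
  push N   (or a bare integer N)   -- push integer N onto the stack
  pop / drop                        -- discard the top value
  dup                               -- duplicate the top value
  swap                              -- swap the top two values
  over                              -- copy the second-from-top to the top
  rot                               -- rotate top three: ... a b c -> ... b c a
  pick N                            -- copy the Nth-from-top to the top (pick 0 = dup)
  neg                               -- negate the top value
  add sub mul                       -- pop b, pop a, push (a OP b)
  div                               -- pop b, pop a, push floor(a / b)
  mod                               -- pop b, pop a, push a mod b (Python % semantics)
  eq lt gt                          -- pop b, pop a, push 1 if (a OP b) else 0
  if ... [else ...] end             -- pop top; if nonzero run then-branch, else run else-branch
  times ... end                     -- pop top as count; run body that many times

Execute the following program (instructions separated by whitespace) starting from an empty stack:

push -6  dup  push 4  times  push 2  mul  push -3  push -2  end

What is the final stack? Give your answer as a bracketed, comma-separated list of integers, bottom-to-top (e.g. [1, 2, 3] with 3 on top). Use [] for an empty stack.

After 'push -6': [-6]
After 'dup': [-6, -6]
After 'push 4': [-6, -6, 4]
After 'times': [-6, -6]
After 'push 2': [-6, -6, 2]
After 'mul': [-6, -12]
After 'push -3': [-6, -12, -3]
After 'push -2': [-6, -12, -3, -2]
After 'push 2': [-6, -12, -3, -2, 2]
After 'mul': [-6, -12, -3, -4]
After 'push -3': [-6, -12, -3, -4, -3]
After 'push -2': [-6, -12, -3, -4, -3, -2]
After 'push 2': [-6, -12, -3, -4, -3, -2, 2]
After 'mul': [-6, -12, -3, -4, -3, -4]
After 'push -3': [-6, -12, -3, -4, -3, -4, -3]
After 'push -2': [-6, -12, -3, -4, -3, -4, -3, -2]
After 'push 2': [-6, -12, -3, -4, -3, -4, -3, -2, 2]
After 'mul': [-6, -12, -3, -4, -3, -4, -3, -4]
After 'push -3': [-6, -12, -3, -4, -3, -4, -3, -4, -3]
After 'push -2': [-6, -12, -3, -4, -3, -4, -3, -4, -3, -2]

Answer: [-6, -12, -3, -4, -3, -4, -3, -4, -3, -2]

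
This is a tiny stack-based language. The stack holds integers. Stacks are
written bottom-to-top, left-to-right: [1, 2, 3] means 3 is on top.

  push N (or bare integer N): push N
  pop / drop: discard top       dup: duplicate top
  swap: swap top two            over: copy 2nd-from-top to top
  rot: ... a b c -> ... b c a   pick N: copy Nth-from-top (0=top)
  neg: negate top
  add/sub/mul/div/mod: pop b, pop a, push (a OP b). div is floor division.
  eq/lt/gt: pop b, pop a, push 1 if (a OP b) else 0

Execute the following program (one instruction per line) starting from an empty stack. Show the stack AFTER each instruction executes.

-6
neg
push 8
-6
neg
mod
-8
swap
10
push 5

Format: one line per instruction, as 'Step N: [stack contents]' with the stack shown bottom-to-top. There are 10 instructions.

Step 1: [-6]
Step 2: [6]
Step 3: [6, 8]
Step 4: [6, 8, -6]
Step 5: [6, 8, 6]
Step 6: [6, 2]
Step 7: [6, 2, -8]
Step 8: [6, -8, 2]
Step 9: [6, -8, 2, 10]
Step 10: [6, -8, 2, 10, 5]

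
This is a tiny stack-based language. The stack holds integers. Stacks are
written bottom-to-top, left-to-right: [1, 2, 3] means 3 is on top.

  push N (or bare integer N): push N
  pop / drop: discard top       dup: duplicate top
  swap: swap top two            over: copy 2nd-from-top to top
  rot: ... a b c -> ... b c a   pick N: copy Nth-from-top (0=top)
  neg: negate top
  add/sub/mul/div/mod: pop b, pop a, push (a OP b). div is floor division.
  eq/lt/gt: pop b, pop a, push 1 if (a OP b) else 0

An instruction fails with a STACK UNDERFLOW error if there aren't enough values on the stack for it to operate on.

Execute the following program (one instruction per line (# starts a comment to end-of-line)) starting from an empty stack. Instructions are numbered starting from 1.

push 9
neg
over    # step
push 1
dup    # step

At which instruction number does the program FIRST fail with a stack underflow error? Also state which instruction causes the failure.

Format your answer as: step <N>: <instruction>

Step 1 ('push 9'): stack = [9], depth = 1
Step 2 ('neg'): stack = [-9], depth = 1
Step 3 ('over'): needs 2 value(s) but depth is 1 — STACK UNDERFLOW

Answer: step 3: over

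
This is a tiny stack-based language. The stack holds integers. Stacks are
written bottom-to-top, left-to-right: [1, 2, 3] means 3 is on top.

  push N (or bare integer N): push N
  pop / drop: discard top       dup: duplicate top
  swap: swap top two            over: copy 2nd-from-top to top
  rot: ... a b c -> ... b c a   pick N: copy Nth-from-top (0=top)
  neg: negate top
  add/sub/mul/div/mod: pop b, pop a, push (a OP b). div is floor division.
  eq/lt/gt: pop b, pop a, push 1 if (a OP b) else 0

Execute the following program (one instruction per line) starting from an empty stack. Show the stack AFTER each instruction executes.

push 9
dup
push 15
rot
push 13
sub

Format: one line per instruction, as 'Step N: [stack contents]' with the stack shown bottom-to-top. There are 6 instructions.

Step 1: [9]
Step 2: [9, 9]
Step 3: [9, 9, 15]
Step 4: [9, 15, 9]
Step 5: [9, 15, 9, 13]
Step 6: [9, 15, -4]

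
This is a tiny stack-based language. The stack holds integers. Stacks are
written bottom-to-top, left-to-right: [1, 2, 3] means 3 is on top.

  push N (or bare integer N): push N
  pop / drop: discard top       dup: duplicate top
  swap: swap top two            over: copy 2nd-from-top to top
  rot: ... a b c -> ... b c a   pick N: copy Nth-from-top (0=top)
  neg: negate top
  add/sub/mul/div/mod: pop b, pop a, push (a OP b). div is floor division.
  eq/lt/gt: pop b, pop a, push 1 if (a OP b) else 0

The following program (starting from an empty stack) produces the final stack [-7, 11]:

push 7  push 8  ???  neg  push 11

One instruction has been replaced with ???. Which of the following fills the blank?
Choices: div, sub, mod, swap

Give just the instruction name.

Stack before ???: [7, 8]
Stack after ???:  [7]
Checking each choice:
  div: produces [0, 11]
  sub: produces [1, 11]
  mod: MATCH
  swap: produces [8, -7, 11]


Answer: mod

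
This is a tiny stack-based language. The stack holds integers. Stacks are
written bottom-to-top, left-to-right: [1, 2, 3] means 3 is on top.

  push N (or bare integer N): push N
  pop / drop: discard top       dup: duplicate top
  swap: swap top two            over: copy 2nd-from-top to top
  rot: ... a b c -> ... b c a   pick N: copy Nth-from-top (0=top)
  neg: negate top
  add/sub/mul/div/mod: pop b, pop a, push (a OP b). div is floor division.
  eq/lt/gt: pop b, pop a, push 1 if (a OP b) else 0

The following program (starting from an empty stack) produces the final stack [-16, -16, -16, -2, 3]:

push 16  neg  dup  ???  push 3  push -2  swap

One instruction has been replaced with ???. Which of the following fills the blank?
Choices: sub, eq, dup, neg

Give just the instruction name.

Answer: dup

Derivation:
Stack before ???: [-16, -16]
Stack after ???:  [-16, -16, -16]
Checking each choice:
  sub: produces [0, -2, 3]
  eq: produces [1, -2, 3]
  dup: MATCH
  neg: produces [-16, 16, -2, 3]


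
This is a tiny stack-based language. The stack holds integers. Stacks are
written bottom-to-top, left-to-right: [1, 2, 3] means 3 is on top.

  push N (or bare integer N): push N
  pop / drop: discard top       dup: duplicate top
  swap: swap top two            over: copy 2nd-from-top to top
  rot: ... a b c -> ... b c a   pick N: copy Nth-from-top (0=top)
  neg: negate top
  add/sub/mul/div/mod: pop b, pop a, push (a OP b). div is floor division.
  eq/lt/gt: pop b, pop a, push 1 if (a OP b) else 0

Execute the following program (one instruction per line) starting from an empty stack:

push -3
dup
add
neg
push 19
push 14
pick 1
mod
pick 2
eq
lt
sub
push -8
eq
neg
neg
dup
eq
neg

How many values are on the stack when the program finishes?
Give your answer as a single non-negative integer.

Answer: 1

Derivation:
After 'push -3': stack = [-3] (depth 1)
After 'dup': stack = [-3, -3] (depth 2)
After 'add': stack = [-6] (depth 1)
After 'neg': stack = [6] (depth 1)
After 'push 19': stack = [6, 19] (depth 2)
After 'push 14': stack = [6, 19, 14] (depth 3)
After 'pick 1': stack = [6, 19, 14, 19] (depth 4)
After 'mod': stack = [6, 19, 14] (depth 3)
After 'pick 2': stack = [6, 19, 14, 6] (depth 4)
After 'eq': stack = [6, 19, 0] (depth 3)
After 'lt': stack = [6, 0] (depth 2)
After 'sub': stack = [6] (depth 1)
After 'push -8': stack = [6, -8] (depth 2)
After 'eq': stack = [0] (depth 1)
After 'neg': stack = [0] (depth 1)
After 'neg': stack = [0] (depth 1)
After 'dup': stack = [0, 0] (depth 2)
After 'eq': stack = [1] (depth 1)
After 'neg': stack = [-1] (depth 1)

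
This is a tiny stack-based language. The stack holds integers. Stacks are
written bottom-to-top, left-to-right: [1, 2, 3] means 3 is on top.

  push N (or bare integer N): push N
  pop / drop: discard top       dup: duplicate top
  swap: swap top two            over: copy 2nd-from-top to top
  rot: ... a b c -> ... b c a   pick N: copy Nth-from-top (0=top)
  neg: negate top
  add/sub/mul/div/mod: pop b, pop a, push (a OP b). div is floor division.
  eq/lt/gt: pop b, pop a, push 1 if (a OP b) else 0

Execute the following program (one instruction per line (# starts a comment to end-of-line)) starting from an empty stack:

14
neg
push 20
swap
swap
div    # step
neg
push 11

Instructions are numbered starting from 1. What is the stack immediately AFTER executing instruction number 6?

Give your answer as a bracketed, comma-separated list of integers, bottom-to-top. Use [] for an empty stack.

Step 1 ('14'): [14]
Step 2 ('neg'): [-14]
Step 3 ('push 20'): [-14, 20]
Step 4 ('swap'): [20, -14]
Step 5 ('swap'): [-14, 20]
Step 6 ('div'): [-1]

Answer: [-1]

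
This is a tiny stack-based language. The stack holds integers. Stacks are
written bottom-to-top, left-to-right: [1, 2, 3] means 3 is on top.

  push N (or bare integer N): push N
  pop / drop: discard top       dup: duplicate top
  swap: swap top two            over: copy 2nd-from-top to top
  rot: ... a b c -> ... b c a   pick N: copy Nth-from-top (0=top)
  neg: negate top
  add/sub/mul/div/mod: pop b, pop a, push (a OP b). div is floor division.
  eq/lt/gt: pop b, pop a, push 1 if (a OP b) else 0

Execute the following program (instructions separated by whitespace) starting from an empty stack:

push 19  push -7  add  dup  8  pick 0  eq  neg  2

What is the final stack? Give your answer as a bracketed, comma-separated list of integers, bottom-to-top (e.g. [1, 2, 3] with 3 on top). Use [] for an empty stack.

After 'push 19': [19]
After 'push -7': [19, -7]
After 'add': [12]
After 'dup': [12, 12]
After 'push 8': [12, 12, 8]
After 'pick 0': [12, 12, 8, 8]
After 'eq': [12, 12, 1]
After 'neg': [12, 12, -1]
After 'push 2': [12, 12, -1, 2]

Answer: [12, 12, -1, 2]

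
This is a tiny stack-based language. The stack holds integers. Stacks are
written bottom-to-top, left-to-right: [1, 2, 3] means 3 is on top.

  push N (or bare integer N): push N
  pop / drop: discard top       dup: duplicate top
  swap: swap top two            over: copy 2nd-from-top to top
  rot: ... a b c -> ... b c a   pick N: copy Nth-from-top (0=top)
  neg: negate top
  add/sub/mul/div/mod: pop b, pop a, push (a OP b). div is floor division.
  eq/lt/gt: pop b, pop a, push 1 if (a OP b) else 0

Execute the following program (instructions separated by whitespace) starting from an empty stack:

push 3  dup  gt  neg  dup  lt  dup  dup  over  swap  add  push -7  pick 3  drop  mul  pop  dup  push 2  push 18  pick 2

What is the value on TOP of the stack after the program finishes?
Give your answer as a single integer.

Answer: 0

Derivation:
After 'push 3': [3]
After 'dup': [3, 3]
After 'gt': [0]
After 'neg': [0]
After 'dup': [0, 0]
After 'lt': [0]
After 'dup': [0, 0]
After 'dup': [0, 0, 0]
After 'over': [0, 0, 0, 0]
After 'swap': [0, 0, 0, 0]
After 'add': [0, 0, 0]
After 'push -7': [0, 0, 0, -7]
After 'pick 3': [0, 0, 0, -7, 0]
After 'drop': [0, 0, 0, -7]
After 'mul': [0, 0, 0]
After 'pop': [0, 0]
After 'dup': [0, 0, 0]
After 'push 2': [0, 0, 0, 2]
After 'push 18': [0, 0, 0, 2, 18]
After 'pick 2': [0, 0, 0, 2, 18, 0]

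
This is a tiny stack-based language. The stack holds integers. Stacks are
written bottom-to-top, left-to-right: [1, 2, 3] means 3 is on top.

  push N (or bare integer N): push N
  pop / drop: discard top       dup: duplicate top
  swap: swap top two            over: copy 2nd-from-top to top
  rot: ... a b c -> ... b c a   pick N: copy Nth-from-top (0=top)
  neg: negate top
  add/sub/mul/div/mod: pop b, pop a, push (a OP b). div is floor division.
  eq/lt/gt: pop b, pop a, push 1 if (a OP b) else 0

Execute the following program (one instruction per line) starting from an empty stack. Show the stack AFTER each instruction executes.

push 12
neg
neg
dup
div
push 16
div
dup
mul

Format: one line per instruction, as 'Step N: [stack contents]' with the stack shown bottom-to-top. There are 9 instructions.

Step 1: [12]
Step 2: [-12]
Step 3: [12]
Step 4: [12, 12]
Step 5: [1]
Step 6: [1, 16]
Step 7: [0]
Step 8: [0, 0]
Step 9: [0]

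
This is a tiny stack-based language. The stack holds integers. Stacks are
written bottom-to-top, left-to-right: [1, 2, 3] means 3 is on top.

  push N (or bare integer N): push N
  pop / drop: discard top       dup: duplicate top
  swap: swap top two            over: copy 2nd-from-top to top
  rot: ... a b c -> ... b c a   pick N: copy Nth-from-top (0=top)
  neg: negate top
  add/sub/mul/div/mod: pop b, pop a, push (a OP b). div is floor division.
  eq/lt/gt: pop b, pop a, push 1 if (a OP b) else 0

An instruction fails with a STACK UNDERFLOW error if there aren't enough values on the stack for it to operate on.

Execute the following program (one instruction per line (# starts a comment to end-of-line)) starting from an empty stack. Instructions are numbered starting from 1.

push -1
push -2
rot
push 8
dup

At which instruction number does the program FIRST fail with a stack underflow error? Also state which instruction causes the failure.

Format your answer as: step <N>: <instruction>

Step 1 ('push -1'): stack = [-1], depth = 1
Step 2 ('push -2'): stack = [-1, -2], depth = 2
Step 3 ('rot'): needs 3 value(s) but depth is 2 — STACK UNDERFLOW

Answer: step 3: rot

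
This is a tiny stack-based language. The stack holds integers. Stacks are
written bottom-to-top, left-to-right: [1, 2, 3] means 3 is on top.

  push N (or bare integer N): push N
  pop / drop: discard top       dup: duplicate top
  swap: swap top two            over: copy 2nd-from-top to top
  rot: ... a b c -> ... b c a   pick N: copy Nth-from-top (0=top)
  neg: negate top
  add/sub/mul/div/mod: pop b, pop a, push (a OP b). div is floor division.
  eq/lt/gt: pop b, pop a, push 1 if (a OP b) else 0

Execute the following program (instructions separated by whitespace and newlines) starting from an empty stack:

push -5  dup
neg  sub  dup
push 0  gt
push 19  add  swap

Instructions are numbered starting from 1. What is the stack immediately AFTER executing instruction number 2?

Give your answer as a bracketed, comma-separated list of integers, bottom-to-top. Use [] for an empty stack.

Answer: [-5, -5]

Derivation:
Step 1 ('push -5'): [-5]
Step 2 ('dup'): [-5, -5]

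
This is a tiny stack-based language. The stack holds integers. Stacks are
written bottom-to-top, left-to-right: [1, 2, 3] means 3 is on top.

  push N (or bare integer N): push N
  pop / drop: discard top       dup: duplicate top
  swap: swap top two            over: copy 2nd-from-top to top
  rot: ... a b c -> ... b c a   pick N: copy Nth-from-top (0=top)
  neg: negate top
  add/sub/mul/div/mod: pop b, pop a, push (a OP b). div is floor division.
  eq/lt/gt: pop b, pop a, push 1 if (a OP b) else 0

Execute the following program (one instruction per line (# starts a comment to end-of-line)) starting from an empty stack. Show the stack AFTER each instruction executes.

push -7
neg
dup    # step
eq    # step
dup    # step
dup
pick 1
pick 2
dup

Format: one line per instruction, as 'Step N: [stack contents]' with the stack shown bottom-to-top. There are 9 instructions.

Step 1: [-7]
Step 2: [7]
Step 3: [7, 7]
Step 4: [1]
Step 5: [1, 1]
Step 6: [1, 1, 1]
Step 7: [1, 1, 1, 1]
Step 8: [1, 1, 1, 1, 1]
Step 9: [1, 1, 1, 1, 1, 1]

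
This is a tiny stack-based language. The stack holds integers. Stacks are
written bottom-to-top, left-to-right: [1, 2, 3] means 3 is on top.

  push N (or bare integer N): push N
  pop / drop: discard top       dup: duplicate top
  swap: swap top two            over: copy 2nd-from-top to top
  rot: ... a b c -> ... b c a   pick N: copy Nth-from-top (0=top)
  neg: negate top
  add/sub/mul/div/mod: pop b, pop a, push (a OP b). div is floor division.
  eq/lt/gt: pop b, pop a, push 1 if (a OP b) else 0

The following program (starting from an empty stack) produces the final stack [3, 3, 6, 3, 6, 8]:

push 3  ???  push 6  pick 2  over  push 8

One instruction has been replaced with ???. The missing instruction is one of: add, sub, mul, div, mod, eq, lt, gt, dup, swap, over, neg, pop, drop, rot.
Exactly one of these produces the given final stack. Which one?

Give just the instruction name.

Stack before ???: [3]
Stack after ???:  [3, 3]
The instruction that transforms [3] -> [3, 3] is: dup

Answer: dup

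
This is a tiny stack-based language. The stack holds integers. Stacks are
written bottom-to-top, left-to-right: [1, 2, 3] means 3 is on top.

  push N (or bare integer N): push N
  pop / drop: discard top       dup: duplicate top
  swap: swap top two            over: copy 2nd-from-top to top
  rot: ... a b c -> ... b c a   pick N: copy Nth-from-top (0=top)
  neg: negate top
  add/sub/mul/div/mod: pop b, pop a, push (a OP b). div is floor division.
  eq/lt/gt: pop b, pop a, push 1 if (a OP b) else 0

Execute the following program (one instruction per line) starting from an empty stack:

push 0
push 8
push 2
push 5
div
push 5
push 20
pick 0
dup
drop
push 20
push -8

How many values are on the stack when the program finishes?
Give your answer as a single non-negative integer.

Answer: 8

Derivation:
After 'push 0': stack = [0] (depth 1)
After 'push 8': stack = [0, 8] (depth 2)
After 'push 2': stack = [0, 8, 2] (depth 3)
After 'push 5': stack = [0, 8, 2, 5] (depth 4)
After 'div': stack = [0, 8, 0] (depth 3)
After 'push 5': stack = [0, 8, 0, 5] (depth 4)
After 'push 20': stack = [0, 8, 0, 5, 20] (depth 5)
After 'pick 0': stack = [0, 8, 0, 5, 20, 20] (depth 6)
After 'dup': stack = [0, 8, 0, 5, 20, 20, 20] (depth 7)
After 'drop': stack = [0, 8, 0, 5, 20, 20] (depth 6)
After 'push 20': stack = [0, 8, 0, 5, 20, 20, 20] (depth 7)
After 'push -8': stack = [0, 8, 0, 5, 20, 20, 20, -8] (depth 8)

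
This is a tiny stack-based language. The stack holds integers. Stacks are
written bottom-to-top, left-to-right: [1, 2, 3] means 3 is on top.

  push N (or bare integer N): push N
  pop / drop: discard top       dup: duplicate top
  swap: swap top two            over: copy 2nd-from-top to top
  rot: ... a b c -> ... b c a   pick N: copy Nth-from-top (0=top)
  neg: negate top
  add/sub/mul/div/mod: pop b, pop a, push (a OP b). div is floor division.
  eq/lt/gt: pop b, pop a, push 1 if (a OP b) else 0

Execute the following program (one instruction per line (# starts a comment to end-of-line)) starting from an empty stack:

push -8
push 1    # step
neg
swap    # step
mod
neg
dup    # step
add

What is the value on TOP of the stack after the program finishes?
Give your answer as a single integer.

Answer: 2

Derivation:
After 'push -8': [-8]
After 'push 1': [-8, 1]
After 'neg': [-8, -1]
After 'swap': [-1, -8]
After 'mod': [-1]
After 'neg': [1]
After 'dup': [1, 1]
After 'add': [2]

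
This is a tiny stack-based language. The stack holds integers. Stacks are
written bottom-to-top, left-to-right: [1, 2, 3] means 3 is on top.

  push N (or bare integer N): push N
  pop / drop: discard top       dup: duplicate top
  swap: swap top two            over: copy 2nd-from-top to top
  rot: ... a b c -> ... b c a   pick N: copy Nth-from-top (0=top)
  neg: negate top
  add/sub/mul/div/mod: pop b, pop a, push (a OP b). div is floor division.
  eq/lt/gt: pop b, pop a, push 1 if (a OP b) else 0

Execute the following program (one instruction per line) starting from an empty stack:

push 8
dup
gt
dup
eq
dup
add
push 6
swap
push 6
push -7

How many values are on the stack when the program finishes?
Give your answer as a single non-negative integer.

Answer: 4

Derivation:
After 'push 8': stack = [8] (depth 1)
After 'dup': stack = [8, 8] (depth 2)
After 'gt': stack = [0] (depth 1)
After 'dup': stack = [0, 0] (depth 2)
After 'eq': stack = [1] (depth 1)
After 'dup': stack = [1, 1] (depth 2)
After 'add': stack = [2] (depth 1)
After 'push 6': stack = [2, 6] (depth 2)
After 'swap': stack = [6, 2] (depth 2)
After 'push 6': stack = [6, 2, 6] (depth 3)
After 'push -7': stack = [6, 2, 6, -7] (depth 4)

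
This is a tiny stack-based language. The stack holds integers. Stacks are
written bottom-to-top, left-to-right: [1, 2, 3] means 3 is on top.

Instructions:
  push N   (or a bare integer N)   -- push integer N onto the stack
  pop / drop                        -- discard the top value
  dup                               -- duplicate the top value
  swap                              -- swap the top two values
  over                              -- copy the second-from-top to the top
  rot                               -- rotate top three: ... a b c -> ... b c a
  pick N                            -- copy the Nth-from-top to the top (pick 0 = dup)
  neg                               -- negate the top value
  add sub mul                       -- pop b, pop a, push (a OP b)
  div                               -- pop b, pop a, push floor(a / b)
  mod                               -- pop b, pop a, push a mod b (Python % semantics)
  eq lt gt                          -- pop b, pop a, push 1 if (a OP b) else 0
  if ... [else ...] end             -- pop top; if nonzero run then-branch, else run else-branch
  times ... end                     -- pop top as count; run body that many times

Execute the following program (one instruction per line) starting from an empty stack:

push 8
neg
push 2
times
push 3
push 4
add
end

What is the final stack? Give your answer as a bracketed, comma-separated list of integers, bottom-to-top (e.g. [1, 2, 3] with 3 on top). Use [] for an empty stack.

After 'push 8': [8]
After 'neg': [-8]
After 'push 2': [-8, 2]
After 'times': [-8]
After 'push 3': [-8, 3]
After 'push 4': [-8, 3, 4]
After 'add': [-8, 7]
After 'push 3': [-8, 7, 3]
After 'push 4': [-8, 7, 3, 4]
After 'add': [-8, 7, 7]

Answer: [-8, 7, 7]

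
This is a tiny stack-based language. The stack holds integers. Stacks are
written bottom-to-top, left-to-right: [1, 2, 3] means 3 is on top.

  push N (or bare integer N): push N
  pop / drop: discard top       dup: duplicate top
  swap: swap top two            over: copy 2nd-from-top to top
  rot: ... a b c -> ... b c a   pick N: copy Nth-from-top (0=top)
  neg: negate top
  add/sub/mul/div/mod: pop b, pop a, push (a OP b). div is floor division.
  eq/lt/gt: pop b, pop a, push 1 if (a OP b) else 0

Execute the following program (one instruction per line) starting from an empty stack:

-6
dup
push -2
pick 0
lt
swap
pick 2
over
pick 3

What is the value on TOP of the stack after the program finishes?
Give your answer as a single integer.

After 'push -6': [-6]
After 'dup': [-6, -6]
After 'push -2': [-6, -6, -2]
After 'pick 0': [-6, -6, -2, -2]
After 'lt': [-6, -6, 0]
After 'swap': [-6, 0, -6]
After 'pick 2': [-6, 0, -6, -6]
After 'over': [-6, 0, -6, -6, -6]
After 'pick 3': [-6, 0, -6, -6, -6, 0]

Answer: 0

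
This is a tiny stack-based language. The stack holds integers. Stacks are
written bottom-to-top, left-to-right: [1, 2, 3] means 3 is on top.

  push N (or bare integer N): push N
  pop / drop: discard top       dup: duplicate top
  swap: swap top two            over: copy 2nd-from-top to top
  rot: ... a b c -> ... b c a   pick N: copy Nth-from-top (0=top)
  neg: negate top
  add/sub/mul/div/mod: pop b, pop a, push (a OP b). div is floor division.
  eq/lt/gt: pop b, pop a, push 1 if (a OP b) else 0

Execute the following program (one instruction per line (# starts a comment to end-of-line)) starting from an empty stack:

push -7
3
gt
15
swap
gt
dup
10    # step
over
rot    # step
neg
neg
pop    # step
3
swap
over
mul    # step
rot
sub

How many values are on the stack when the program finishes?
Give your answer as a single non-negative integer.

After 'push -7': stack = [-7] (depth 1)
After 'push 3': stack = [-7, 3] (depth 2)
After 'gt': stack = [0] (depth 1)
After 'push 15': stack = [0, 15] (depth 2)
After 'swap': stack = [15, 0] (depth 2)
After 'gt': stack = [1] (depth 1)
After 'dup': stack = [1, 1] (depth 2)
After 'push 10': stack = [1, 1, 10] (depth 3)
After 'over': stack = [1, 1, 10, 1] (depth 4)
After 'rot': stack = [1, 10, 1, 1] (depth 4)
After 'neg': stack = [1, 10, 1, -1] (depth 4)
After 'neg': stack = [1, 10, 1, 1] (depth 4)
After 'pop': stack = [1, 10, 1] (depth 3)
After 'push 3': stack = [1, 10, 1, 3] (depth 4)
After 'swap': stack = [1, 10, 3, 1] (depth 4)
After 'over': stack = [1, 10, 3, 1, 3] (depth 5)
After 'mul': stack = [1, 10, 3, 3] (depth 4)
After 'rot': stack = [1, 3, 3, 10] (depth 4)
After 'sub': stack = [1, 3, -7] (depth 3)

Answer: 3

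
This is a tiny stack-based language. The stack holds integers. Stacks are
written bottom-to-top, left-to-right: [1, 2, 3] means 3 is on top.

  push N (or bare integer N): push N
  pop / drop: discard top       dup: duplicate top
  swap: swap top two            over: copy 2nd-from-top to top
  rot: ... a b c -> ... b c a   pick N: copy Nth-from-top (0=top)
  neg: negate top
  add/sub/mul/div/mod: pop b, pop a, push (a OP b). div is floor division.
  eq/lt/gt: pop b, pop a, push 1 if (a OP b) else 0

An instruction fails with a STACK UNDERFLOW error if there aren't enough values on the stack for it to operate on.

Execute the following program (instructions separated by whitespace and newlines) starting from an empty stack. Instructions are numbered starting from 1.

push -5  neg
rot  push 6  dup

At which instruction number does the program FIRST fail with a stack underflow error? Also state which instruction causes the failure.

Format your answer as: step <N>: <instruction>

Step 1 ('push -5'): stack = [-5], depth = 1
Step 2 ('neg'): stack = [5], depth = 1
Step 3 ('rot'): needs 3 value(s) but depth is 1 — STACK UNDERFLOW

Answer: step 3: rot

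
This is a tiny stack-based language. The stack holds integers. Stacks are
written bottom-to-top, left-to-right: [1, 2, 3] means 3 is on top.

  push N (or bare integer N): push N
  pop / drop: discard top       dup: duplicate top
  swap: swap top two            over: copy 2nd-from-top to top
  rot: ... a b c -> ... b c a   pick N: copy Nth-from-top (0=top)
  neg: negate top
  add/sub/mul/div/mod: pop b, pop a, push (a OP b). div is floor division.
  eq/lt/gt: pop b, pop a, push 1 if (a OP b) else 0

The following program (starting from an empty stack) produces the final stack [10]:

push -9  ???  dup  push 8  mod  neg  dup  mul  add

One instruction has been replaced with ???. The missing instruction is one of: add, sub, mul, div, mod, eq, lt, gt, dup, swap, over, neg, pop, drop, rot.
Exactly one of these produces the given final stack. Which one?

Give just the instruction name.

Answer: neg

Derivation:
Stack before ???: [-9]
Stack after ???:  [9]
The instruction that transforms [-9] -> [9] is: neg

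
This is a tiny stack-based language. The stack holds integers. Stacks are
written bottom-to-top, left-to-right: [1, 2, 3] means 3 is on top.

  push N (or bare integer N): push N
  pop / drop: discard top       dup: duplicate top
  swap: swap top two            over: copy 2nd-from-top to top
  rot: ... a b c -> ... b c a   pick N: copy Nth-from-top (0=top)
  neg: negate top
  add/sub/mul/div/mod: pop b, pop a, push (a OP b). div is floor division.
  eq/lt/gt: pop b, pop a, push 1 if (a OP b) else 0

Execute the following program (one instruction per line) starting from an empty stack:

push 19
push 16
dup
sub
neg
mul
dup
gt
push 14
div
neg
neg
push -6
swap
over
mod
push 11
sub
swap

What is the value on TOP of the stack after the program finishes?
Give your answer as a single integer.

Answer: -6

Derivation:
After 'push 19': [19]
After 'push 16': [19, 16]
After 'dup': [19, 16, 16]
After 'sub': [19, 0]
After 'neg': [19, 0]
After 'mul': [0]
After 'dup': [0, 0]
After 'gt': [0]
After 'push 14': [0, 14]
After 'div': [0]
After 'neg': [0]
After 'neg': [0]
After 'push -6': [0, -6]
After 'swap': [-6, 0]
After 'over': [-6, 0, -6]
After 'mod': [-6, 0]
After 'push 11': [-6, 0, 11]
After 'sub': [-6, -11]
After 'swap': [-11, -6]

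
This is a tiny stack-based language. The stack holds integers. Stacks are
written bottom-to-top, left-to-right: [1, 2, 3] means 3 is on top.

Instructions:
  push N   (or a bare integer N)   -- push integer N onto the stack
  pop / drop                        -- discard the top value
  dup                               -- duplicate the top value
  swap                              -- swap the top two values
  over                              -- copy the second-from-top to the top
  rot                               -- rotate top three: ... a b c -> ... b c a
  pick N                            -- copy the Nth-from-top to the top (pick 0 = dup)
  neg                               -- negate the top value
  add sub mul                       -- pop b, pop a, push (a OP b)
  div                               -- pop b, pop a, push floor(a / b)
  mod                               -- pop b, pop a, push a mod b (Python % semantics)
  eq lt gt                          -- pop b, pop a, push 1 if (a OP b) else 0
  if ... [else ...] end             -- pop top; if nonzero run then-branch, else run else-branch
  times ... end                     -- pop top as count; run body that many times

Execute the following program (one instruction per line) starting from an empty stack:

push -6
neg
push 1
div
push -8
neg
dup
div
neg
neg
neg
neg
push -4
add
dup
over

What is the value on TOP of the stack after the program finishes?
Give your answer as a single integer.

Answer: -3

Derivation:
After 'push -6': [-6]
After 'neg': [6]
After 'push 1': [6, 1]
After 'div': [6]
After 'push -8': [6, -8]
After 'neg': [6, 8]
After 'dup': [6, 8, 8]
After 'div': [6, 1]
After 'neg': [6, -1]
After 'neg': [6, 1]
After 'neg': [6, -1]
After 'neg': [6, 1]
After 'push -4': [6, 1, -4]
After 'add': [6, -3]
After 'dup': [6, -3, -3]
After 'over': [6, -3, -3, -3]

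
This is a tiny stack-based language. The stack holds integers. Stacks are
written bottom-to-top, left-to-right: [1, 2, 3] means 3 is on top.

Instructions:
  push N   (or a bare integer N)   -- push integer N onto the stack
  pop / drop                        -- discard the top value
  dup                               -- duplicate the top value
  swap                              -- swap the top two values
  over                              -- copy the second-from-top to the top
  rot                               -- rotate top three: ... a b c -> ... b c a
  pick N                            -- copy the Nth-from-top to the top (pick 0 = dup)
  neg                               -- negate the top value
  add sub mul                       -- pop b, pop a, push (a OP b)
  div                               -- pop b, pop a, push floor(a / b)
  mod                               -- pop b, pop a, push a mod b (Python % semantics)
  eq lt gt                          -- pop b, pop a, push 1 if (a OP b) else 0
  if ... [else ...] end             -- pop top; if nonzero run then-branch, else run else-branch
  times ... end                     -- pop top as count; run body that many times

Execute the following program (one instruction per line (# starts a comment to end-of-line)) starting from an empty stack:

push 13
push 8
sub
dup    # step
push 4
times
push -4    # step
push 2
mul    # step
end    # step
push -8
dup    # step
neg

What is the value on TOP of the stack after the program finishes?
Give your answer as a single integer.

After 'push 13': [13]
After 'push 8': [13, 8]
After 'sub': [5]
After 'dup': [5, 5]
After 'push 4': [5, 5, 4]
After 'times': [5, 5]
After 'push -4': [5, 5, -4]
After 'push 2': [5, 5, -4, 2]
After 'mul': [5, 5, -8]
After 'push -4': [5, 5, -8, -4]
  ...
After 'mul': [5, 5, -8, -8]
After 'push -4': [5, 5, -8, -8, -4]
After 'push 2': [5, 5, -8, -8, -4, 2]
After 'mul': [5, 5, -8, -8, -8]
After 'push -4': [5, 5, -8, -8, -8, -4]
After 'push 2': [5, 5, -8, -8, -8, -4, 2]
After 'mul': [5, 5, -8, -8, -8, -8]
After 'push -8': [5, 5, -8, -8, -8, -8, -8]
After 'dup': [5, 5, -8, -8, -8, -8, -8, -8]
After 'neg': [5, 5, -8, -8, -8, -8, -8, 8]

Answer: 8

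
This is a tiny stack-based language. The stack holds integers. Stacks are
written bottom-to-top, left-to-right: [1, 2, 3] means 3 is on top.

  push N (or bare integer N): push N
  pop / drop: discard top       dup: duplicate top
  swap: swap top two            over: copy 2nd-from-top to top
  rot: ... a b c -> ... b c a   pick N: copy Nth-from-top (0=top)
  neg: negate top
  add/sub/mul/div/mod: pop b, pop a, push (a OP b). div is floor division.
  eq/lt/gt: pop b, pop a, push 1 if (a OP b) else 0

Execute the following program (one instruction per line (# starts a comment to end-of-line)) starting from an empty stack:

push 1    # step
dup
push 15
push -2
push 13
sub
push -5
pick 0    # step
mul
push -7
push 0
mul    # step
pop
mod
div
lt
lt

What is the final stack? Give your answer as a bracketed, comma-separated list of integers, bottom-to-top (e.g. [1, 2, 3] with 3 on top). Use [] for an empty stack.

Answer: [0]

Derivation:
After 'push 1': [1]
After 'dup': [1, 1]
After 'push 15': [1, 1, 15]
After 'push -2': [1, 1, 15, -2]
After 'push 13': [1, 1, 15, -2, 13]
After 'sub': [1, 1, 15, -15]
After 'push -5': [1, 1, 15, -15, -5]
After 'pick 0': [1, 1, 15, -15, -5, -5]
After 'mul': [1, 1, 15, -15, 25]
After 'push -7': [1, 1, 15, -15, 25, -7]
After 'push 0': [1, 1, 15, -15, 25, -7, 0]
After 'mul': [1, 1, 15, -15, 25, 0]
After 'pop': [1, 1, 15, -15, 25]
After 'mod': [1, 1, 15, 10]
After 'div': [1, 1, 1]
After 'lt': [1, 0]
After 'lt': [0]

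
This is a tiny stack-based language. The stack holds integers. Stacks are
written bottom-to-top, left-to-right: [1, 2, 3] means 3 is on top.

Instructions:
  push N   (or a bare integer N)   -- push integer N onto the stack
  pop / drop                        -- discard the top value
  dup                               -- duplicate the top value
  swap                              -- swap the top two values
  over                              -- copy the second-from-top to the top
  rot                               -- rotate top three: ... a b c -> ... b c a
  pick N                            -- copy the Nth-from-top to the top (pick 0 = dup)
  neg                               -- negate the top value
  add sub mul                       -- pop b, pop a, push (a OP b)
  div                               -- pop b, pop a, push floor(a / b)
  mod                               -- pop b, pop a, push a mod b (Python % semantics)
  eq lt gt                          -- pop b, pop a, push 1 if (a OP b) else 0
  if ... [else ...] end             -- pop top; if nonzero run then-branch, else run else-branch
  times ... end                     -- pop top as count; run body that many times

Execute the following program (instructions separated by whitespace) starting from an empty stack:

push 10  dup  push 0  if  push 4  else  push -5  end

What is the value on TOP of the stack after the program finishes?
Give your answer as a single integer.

After 'push 10': [10]
After 'dup': [10, 10]
After 'push 0': [10, 10, 0]
After 'if': [10, 10]
After 'push -5': [10, 10, -5]

Answer: -5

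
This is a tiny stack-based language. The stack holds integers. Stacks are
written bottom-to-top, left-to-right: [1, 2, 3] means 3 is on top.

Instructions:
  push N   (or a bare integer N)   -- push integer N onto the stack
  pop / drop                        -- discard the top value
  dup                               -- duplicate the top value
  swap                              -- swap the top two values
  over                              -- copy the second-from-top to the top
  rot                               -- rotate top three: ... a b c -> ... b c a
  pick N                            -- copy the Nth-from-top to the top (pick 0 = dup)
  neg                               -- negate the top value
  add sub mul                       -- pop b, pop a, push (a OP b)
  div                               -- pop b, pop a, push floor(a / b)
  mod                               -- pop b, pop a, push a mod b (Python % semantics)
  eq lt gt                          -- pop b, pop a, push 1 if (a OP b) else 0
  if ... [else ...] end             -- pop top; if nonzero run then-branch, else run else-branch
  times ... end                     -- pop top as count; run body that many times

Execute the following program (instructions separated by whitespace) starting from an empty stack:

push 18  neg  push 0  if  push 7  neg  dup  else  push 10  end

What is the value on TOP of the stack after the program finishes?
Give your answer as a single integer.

Answer: 10

Derivation:
After 'push 18': [18]
After 'neg': [-18]
After 'push 0': [-18, 0]
After 'if': [-18]
After 'push 10': [-18, 10]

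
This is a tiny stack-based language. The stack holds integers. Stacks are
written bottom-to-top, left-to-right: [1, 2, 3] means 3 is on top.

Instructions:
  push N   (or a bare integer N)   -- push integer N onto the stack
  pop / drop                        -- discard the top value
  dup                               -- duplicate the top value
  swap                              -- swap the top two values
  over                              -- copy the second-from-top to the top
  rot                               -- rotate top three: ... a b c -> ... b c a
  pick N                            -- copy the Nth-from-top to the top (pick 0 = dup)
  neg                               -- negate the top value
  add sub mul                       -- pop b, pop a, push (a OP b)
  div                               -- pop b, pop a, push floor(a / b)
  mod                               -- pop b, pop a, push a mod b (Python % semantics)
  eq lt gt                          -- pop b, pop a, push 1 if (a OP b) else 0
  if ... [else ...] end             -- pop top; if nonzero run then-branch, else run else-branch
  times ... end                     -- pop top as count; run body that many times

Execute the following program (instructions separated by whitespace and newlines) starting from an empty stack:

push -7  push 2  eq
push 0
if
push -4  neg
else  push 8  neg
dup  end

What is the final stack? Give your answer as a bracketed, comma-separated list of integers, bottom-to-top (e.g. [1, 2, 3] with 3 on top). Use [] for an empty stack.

Answer: [0, -8, -8]

Derivation:
After 'push -7': [-7]
After 'push 2': [-7, 2]
After 'eq': [0]
After 'push 0': [0, 0]
After 'if': [0]
After 'push 8': [0, 8]
After 'neg': [0, -8]
After 'dup': [0, -8, -8]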